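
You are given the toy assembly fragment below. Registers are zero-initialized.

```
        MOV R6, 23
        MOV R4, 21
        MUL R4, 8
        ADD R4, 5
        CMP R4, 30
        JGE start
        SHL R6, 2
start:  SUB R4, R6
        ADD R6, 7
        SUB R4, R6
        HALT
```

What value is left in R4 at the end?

after MOV R6, 23: R6=23
after MOV R4, 21: R4=21
after MUL R4, 8: R4=21*8=168
after ADD R4, 5: R4=168+5=173
CMP R4, 30  (cmp 173,30)
JGE start: taken
after SUB R4, R6: R4=173-23=150
after ADD R6, 7: R6=23+7=30
after SUB R4, R6: R4=150-30=120
halt.

120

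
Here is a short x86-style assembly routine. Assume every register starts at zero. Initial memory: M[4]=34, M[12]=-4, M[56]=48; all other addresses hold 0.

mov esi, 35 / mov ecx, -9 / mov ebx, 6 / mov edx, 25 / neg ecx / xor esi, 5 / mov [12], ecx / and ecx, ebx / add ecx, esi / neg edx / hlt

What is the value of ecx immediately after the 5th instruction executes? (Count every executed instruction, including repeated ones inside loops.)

9

mov esi, 35 → esi=35
mov ecx, -9 → ecx=-9
mov ebx, 6 → ebx=6
mov edx, 25 → edx=25
neg ecx → ecx=-(-9)=9
After step 5: ecx = 9.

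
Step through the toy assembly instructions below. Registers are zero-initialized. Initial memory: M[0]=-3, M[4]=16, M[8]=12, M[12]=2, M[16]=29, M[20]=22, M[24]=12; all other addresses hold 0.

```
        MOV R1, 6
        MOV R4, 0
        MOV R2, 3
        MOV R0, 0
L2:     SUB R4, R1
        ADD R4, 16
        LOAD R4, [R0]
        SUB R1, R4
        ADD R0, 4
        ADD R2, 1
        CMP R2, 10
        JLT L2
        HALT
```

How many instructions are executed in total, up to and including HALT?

after MOV R1, 6: R1=6
after MOV R4, 0: R4=0
after MOV R2, 3: R2=3
after MOV R0, 0: R0=0
after SUB R4, R1: R4=0-6=-6
after ADD R4, 16: R4=(-6)+16=10
after LOAD R4, [R0]: R4=M[0]=-3
after SUB R1, R4: R1=6-(-3)=9
after ADD R0, 4: R0=0+4=4
after ADD R2, 1: R2=3+1=4
CMP R2, 10  (cmp 4,10)
JLT L2: taken
after SUB R4, R1: R4=(-3)-9=-12
after ADD R4, 16: R4=(-12)+16=4
after LOAD R4, [R0]: R4=M[4]=16
after SUB R1, R4: R1=9-16=-7
after ADD R0, 4: R0=4+4=8
after ADD R2, 1: R2=4+1=5
CMP R2, 10  (cmp 5,10)
JLT L2: taken
after SUB R4, R1: R4=16-(-7)=23
after ADD R4, 16: R4=23+16=39
after LOAD R4, [R0]: R4=M[8]=12
after SUB R1, R4: R1=(-7)-12=-19
after ADD R0, 4: R0=8+4=12
after ADD R2, 1: R2=5+1=6
CMP R2, 10  (cmp 6,10)
JLT L2: taken
after SUB R4, R1: R4=12-(-19)=31
after ADD R4, 16: R4=31+16=47
after LOAD R4, [R0]: R4=M[12]=2
after SUB R1, R4: R1=(-19)-2=-21
after ADD R0, 4: R0=12+4=16
after ADD R2, 1: R2=6+1=7
CMP R2, 10  (cmp 7,10)
JLT L2: taken
after SUB R4, R1: R4=2-(-21)=23
after ADD R4, 16: R4=23+16=39
after LOAD R4, [R0]: R4=M[16]=29
after SUB R1, R4: R1=(-21)-29=-50
after ADD R0, 4: R0=16+4=20
after ADD R2, 1: R2=7+1=8
CMP R2, 10  (cmp 8,10)
JLT L2: taken
after SUB R4, R1: R4=29-(-50)=79
after ADD R4, 16: R4=79+16=95
after LOAD R4, [R0]: R4=M[20]=22
after SUB R1, R4: R1=(-50)-22=-72
after ADD R0, 4: R0=20+4=24
after ADD R2, 1: R2=8+1=9
CMP R2, 10  (cmp 9,10)
JLT L2: taken
after SUB R4, R1: R4=22-(-72)=94
after ADD R4, 16: R4=94+16=110
after LOAD R4, [R0]: R4=M[24]=12
after SUB R1, R4: R1=(-72)-12=-84
after ADD R0, 4: R0=24+4=28
after ADD R2, 1: R2=9+1=10
CMP R2, 10  (cmp 10,10)
JLT L2: not taken
halt.
Total executed instructions: 61.

61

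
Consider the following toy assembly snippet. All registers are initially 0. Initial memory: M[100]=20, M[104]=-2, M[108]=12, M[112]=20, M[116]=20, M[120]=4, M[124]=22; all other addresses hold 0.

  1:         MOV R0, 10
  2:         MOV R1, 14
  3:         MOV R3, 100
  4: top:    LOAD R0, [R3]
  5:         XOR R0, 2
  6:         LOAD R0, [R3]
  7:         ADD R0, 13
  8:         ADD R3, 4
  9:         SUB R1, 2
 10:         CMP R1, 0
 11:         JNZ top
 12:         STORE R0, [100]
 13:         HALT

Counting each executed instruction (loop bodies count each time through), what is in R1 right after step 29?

8

R0=10
R1=14
R3=100
R0=M[100]=20
R0=20^2=22
R0=M[100]=20
R0=20+13=33
R3=100+4=104
R1=14-2=12
CMP R1, 0  (cmp 12,0)
JNZ top: taken
R0=M[104]=-2
R0=(-2)^2=-4
R0=M[104]=-2
R0=(-2)+13=11
R3=104+4=108
R1=12-2=10
CMP R1, 0  (cmp 10,0)
JNZ top: taken
R0=M[108]=12
R0=12^2=14
R0=M[108]=12
R0=12+13=25
R3=108+4=112
R1=10-2=8
CMP R1, 0  (cmp 8,0)
JNZ top: taken
R0=M[112]=20
R0=20^2=22
After step 29: R1 = 8.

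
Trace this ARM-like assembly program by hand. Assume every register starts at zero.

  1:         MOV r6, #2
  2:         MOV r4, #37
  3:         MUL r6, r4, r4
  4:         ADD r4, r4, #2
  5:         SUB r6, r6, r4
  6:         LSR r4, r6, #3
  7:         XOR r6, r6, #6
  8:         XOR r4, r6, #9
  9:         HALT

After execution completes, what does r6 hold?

r6=2
r4=37
r6=37*37=1369
r4=37+2=39
r6=1369-39=1330
r4=1330>>3=166
r6=1330^6=1332
r4=1332^9=1341
halt.

1332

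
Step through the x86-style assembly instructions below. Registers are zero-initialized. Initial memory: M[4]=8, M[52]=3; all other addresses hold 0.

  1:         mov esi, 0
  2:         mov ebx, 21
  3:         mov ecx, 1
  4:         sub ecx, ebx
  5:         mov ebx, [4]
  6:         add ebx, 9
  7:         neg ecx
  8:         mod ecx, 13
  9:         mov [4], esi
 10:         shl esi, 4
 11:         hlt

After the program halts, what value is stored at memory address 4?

after mov esi, 0: esi=0
after mov ebx, 21: ebx=21
after mov ecx, 1: ecx=1
after sub ecx, ebx: ecx=1-21=-20
after mov ebx, [4]: ebx=M[4]=8
after add ebx, 9: ebx=8+9=17
after neg ecx: ecx=-(-20)=20
after mod ecx, 13: ecx=20%13=7
mov [4], esi → M[4]=0
after shl esi, 4: esi=0<<4=0
halt.

0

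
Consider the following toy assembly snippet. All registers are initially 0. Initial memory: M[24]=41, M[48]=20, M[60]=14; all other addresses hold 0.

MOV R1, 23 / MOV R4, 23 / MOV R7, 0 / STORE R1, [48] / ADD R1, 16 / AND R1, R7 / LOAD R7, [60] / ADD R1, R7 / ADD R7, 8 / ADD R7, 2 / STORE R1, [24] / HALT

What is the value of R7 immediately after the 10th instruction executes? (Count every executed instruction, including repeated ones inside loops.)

R1=23
R4=23
R7=0
STORE R1, [48] → M[48]=23
R1=23+16=39
R1=39&0=0
R7=M[60]=14
R1=0+14=14
R7=14+8=22
R7=22+2=24
After step 10: R7 = 24.

24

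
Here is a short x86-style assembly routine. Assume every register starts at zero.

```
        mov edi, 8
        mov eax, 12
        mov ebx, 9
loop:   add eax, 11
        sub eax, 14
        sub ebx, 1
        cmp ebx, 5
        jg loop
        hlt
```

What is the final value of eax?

0

edi=8
eax=12
ebx=9
eax=12+11=23
eax=23-14=9
ebx=9-1=8
cmp ebx, 5  (cmp 8,5)
jg loop: taken
eax=9+11=20
eax=20-14=6
ebx=8-1=7
cmp ebx, 5  (cmp 7,5)
jg loop: taken
eax=6+11=17
eax=17-14=3
ebx=7-1=6
cmp ebx, 5  (cmp 6,5)
jg loop: taken
eax=3+11=14
eax=14-14=0
ebx=6-1=5
cmp ebx, 5  (cmp 5,5)
jg loop: not taken
halt.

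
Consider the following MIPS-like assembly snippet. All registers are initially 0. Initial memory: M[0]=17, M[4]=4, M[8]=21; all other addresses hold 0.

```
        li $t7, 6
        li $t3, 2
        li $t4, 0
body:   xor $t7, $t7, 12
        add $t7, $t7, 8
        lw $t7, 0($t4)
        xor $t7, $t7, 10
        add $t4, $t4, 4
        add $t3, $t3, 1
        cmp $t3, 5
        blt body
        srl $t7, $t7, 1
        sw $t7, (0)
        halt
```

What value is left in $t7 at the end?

15

$t7=6
$t3=2
$t4=0
$t7=6^12=10
$t7=10+8=18
$t7=M[0]=17
$t7=17^10=27
$t4=0+4=4
$t3=2+1=3
cmp $t3, 5  (cmp 3,5)
blt body: taken
$t7=27^12=23
$t7=23+8=31
$t7=M[4]=4
$t7=4^10=14
$t4=4+4=8
$t3=3+1=4
cmp $t3, 5  (cmp 4,5)
blt body: taken
$t7=14^12=2
$t7=2+8=10
$t7=M[8]=21
$t7=21^10=31
$t4=8+4=12
$t3=4+1=5
cmp $t3, 5  (cmp 5,5)
blt body: not taken
$t7=31>>1=15
sw $t7, (0) → M[0]=15
halt.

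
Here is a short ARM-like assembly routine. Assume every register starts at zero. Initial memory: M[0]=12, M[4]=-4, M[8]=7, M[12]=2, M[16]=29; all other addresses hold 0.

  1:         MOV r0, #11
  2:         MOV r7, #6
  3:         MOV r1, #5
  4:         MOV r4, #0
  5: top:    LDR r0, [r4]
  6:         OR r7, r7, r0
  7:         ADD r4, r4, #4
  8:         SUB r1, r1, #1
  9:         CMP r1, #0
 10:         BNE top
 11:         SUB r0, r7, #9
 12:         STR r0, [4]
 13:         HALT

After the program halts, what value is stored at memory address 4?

r0=11
r7=6
r1=5
r4=0
r0=M[0]=12
r7=6|12=14
r4=0+4=4
r1=5-1=4
CMP r1, #0  (cmp 4,0)
BNE top: taken
r0=M[4]=-4
r7=14|(-4)=-2
r4=4+4=8
r1=4-1=3
CMP r1, #0  (cmp 3,0)
BNE top: taken
r0=M[8]=7
r7=(-2)|7=-1
r4=8+4=12
r1=3-1=2
CMP r1, #0  (cmp 2,0)
BNE top: taken
r0=M[12]=2
r7=(-1)|2=-1
r4=12+4=16
r1=2-1=1
CMP r1, #0  (cmp 1,0)
BNE top: taken
r0=M[16]=29
r7=(-1)|29=-1
r4=16+4=20
r1=1-1=0
CMP r1, #0  (cmp 0,0)
BNE top: not taken
r0=(-1)-9=-10
STR r0, [4] → M[4]=-10
halt.

-10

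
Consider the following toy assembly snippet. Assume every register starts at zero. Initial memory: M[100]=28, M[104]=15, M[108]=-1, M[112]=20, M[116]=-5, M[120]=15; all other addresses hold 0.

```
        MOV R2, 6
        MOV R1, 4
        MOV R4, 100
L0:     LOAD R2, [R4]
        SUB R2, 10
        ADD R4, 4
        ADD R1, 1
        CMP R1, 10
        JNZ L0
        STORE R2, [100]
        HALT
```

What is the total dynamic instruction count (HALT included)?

41

R2=6
R1=4
R4=100
R2=M[100]=28
R2=28-10=18
R4=100+4=104
R1=4+1=5
CMP R1, 10  (cmp 5,10)
JNZ L0: taken
R2=M[104]=15
R2=15-10=5
R4=104+4=108
R1=5+1=6
CMP R1, 10  (cmp 6,10)
JNZ L0: taken
R2=M[108]=-1
R2=(-1)-10=-11
R4=108+4=112
R1=6+1=7
CMP R1, 10  (cmp 7,10)
JNZ L0: taken
R2=M[112]=20
R2=20-10=10
R4=112+4=116
R1=7+1=8
CMP R1, 10  (cmp 8,10)
JNZ L0: taken
R2=M[116]=-5
R2=(-5)-10=-15
R4=116+4=120
R1=8+1=9
CMP R1, 10  (cmp 9,10)
JNZ L0: taken
R2=M[120]=15
R2=15-10=5
R4=120+4=124
R1=9+1=10
CMP R1, 10  (cmp 10,10)
JNZ L0: not taken
STORE R2, [100] → M[100]=5
halt.
Total executed instructions: 41.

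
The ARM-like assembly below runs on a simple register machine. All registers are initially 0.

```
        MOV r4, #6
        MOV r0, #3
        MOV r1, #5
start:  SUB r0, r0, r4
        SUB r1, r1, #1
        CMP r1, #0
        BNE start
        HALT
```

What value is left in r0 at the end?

-27

after MOV r4, #6: r4=6
after MOV r0, #3: r0=3
after MOV r1, #5: r1=5
after SUB r0, r0, r4: r0=3-6=-3
after SUB r1, r1, #1: r1=5-1=4
CMP r1, #0  (cmp 4,0)
BNE start: taken
after SUB r0, r0, r4: r0=(-3)-6=-9
after SUB r1, r1, #1: r1=4-1=3
CMP r1, #0  (cmp 3,0)
BNE start: taken
after SUB r0, r0, r4: r0=(-9)-6=-15
after SUB r1, r1, #1: r1=3-1=2
CMP r1, #0  (cmp 2,0)
BNE start: taken
after SUB r0, r0, r4: r0=(-15)-6=-21
after SUB r1, r1, #1: r1=2-1=1
CMP r1, #0  (cmp 1,0)
BNE start: taken
after SUB r0, r0, r4: r0=(-21)-6=-27
after SUB r1, r1, #1: r1=1-1=0
CMP r1, #0  (cmp 0,0)
BNE start: not taken
halt.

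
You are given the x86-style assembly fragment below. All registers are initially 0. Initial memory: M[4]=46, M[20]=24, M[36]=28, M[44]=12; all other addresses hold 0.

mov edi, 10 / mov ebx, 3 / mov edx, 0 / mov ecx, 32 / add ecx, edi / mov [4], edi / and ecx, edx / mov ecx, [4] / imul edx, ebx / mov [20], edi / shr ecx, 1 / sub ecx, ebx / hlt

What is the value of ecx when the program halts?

edi=10
ebx=3
edx=0
ecx=32
ecx=32+10=42
mov [4], edi → M[4]=10
ecx=42&0=0
ecx=M[4]=10
edx=0*3=0
mov [20], edi → M[20]=10
ecx=10>>1=5
ecx=5-3=2
halt.

2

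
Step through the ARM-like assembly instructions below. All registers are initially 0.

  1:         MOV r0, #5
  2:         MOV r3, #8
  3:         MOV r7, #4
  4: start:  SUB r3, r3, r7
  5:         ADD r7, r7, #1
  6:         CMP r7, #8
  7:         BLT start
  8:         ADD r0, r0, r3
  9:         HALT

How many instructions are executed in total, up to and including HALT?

21

MOV r0, #5 → r0=5
MOV r3, #8 → r3=8
MOV r7, #4 → r7=4
SUB r3, r3, r7 → r3=8-4=4
ADD r7, r7, #1 → r7=4+1=5
CMP r7, #8  (cmp 5,8)
BLT start: taken
SUB r3, r3, r7 → r3=4-5=-1
ADD r7, r7, #1 → r7=5+1=6
CMP r7, #8  (cmp 6,8)
BLT start: taken
SUB r3, r3, r7 → r3=(-1)-6=-7
ADD r7, r7, #1 → r7=6+1=7
CMP r7, #8  (cmp 7,8)
BLT start: taken
SUB r3, r3, r7 → r3=(-7)-7=-14
ADD r7, r7, #1 → r7=7+1=8
CMP r7, #8  (cmp 8,8)
BLT start: not taken
ADD r0, r0, r3 → r0=5+(-14)=-9
halt.
Total executed instructions: 21.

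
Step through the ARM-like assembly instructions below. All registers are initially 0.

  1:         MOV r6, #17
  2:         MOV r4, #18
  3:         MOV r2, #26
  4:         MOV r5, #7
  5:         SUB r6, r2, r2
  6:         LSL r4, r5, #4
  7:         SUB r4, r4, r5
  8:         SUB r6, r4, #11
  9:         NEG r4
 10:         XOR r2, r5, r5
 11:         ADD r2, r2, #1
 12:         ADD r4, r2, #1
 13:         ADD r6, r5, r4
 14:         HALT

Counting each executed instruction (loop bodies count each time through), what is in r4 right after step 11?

after MOV r6, #17: r6=17
after MOV r4, #18: r4=18
after MOV r2, #26: r2=26
after MOV r5, #7: r5=7
after SUB r6, r2, r2: r6=26-26=0
after LSL r4, r5, #4: r4=7<<4=112
after SUB r4, r4, r5: r4=112-7=105
after SUB r6, r4, #11: r6=105-11=94
after NEG r4: r4=-(105)=-105
after XOR r2, r5, r5: r2=7^7=0
after ADD r2, r2, #1: r2=0+1=1
After step 11: r4 = -105.

-105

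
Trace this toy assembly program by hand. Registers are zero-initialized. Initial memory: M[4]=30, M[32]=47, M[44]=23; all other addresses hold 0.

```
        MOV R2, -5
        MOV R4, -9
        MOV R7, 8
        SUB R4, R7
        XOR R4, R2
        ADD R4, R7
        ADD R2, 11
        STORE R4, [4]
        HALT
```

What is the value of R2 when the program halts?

6

after MOV R2, -5: R2=-5
after MOV R4, -9: R4=-9
after MOV R7, 8: R7=8
after SUB R4, R7: R4=(-9)-8=-17
after XOR R4, R2: R4=(-17)^(-5)=20
after ADD R4, R7: R4=20+8=28
after ADD R2, 11: R2=(-5)+11=6
STORE R4, [4] → M[4]=28
halt.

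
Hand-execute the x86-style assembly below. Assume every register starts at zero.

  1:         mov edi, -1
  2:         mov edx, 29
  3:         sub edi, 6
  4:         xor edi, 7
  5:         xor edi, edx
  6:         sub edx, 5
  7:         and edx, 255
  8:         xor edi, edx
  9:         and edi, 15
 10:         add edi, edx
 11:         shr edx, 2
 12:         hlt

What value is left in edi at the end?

mov edi, -1 → edi=-1
mov edx, 29 → edx=29
sub edi, 6 → edi=(-1)-6=-7
xor edi, 7 → edi=(-7)^7=-2
xor edi, edx → edi=(-2)^29=-29
sub edx, 5 → edx=29-5=24
and edx, 255 → edx=24&255=24
xor edi, edx → edi=(-29)^24=-5
and edi, 15 → edi=(-5)&15=11
add edi, edx → edi=11+24=35
shr edx, 2 → edx=24>>2=6
halt.

35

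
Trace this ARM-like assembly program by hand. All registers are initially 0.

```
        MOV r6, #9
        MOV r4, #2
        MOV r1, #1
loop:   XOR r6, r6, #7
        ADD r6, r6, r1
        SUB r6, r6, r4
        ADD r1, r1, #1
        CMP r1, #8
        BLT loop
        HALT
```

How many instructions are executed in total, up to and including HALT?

46

MOV r6, #9 → r6=9
MOV r4, #2 → r4=2
MOV r1, #1 → r1=1
XOR r6, r6, #7 → r6=9^7=14
ADD r6, r6, r1 → r6=14+1=15
SUB r6, r6, r4 → r6=15-2=13
ADD r1, r1, #1 → r1=1+1=2
CMP r1, #8  (cmp 2,8)
BLT loop: taken
XOR r6, r6, #7 → r6=13^7=10
ADD r6, r6, r1 → r6=10+2=12
SUB r6, r6, r4 → r6=12-2=10
ADD r1, r1, #1 → r1=2+1=3
CMP r1, #8  (cmp 3,8)
BLT loop: taken
XOR r6, r6, #7 → r6=10^7=13
ADD r6, r6, r1 → r6=13+3=16
SUB r6, r6, r4 → r6=16-2=14
ADD r1, r1, #1 → r1=3+1=4
CMP r1, #8  (cmp 4,8)
BLT loop: taken
XOR r6, r6, #7 → r6=14^7=9
ADD r6, r6, r1 → r6=9+4=13
SUB r6, r6, r4 → r6=13-2=11
ADD r1, r1, #1 → r1=4+1=5
CMP r1, #8  (cmp 5,8)
BLT loop: taken
XOR r6, r6, #7 → r6=11^7=12
ADD r6, r6, r1 → r6=12+5=17
SUB r6, r6, r4 → r6=17-2=15
ADD r1, r1, #1 → r1=5+1=6
CMP r1, #8  (cmp 6,8)
BLT loop: taken
XOR r6, r6, #7 → r6=15^7=8
ADD r6, r6, r1 → r6=8+6=14
SUB r6, r6, r4 → r6=14-2=12
ADD r1, r1, #1 → r1=6+1=7
CMP r1, #8  (cmp 7,8)
BLT loop: taken
XOR r6, r6, #7 → r6=12^7=11
ADD r6, r6, r1 → r6=11+7=18
SUB r6, r6, r4 → r6=18-2=16
ADD r1, r1, #1 → r1=7+1=8
CMP r1, #8  (cmp 8,8)
BLT loop: not taken
halt.
Total executed instructions: 46.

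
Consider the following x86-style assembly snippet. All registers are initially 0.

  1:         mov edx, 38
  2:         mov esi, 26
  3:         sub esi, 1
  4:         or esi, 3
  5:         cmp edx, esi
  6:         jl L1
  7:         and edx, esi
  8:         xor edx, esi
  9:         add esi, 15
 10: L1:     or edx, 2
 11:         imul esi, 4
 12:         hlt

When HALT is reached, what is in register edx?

after mov edx, 38: edx=38
after mov esi, 26: esi=26
after sub esi, 1: esi=26-1=25
after or esi, 3: esi=25|3=27
cmp edx, esi  (cmp 38,27)
jl L1: not taken
after and edx, esi: edx=38&27=2
after xor edx, esi: edx=2^27=25
after add esi, 15: esi=27+15=42
after or edx, 2: edx=25|2=27
after imul esi, 4: esi=42*4=168
halt.

27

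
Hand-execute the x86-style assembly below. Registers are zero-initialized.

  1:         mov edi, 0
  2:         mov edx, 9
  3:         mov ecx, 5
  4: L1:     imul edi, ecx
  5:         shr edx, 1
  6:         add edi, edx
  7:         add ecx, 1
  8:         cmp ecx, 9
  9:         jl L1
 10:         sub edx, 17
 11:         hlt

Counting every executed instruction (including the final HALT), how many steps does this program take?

29

edi=0
edx=9
ecx=5
edi=0*5=0
edx=9>>1=4
edi=0+4=4
ecx=5+1=6
cmp ecx, 9  (cmp 6,9)
jl L1: taken
edi=4*6=24
edx=4>>1=2
edi=24+2=26
ecx=6+1=7
cmp ecx, 9  (cmp 7,9)
jl L1: taken
edi=26*7=182
edx=2>>1=1
edi=182+1=183
ecx=7+1=8
cmp ecx, 9  (cmp 8,9)
jl L1: taken
edi=183*8=1464
edx=1>>1=0
edi=1464+0=1464
ecx=8+1=9
cmp ecx, 9  (cmp 9,9)
jl L1: not taken
edx=0-17=-17
halt.
Total executed instructions: 29.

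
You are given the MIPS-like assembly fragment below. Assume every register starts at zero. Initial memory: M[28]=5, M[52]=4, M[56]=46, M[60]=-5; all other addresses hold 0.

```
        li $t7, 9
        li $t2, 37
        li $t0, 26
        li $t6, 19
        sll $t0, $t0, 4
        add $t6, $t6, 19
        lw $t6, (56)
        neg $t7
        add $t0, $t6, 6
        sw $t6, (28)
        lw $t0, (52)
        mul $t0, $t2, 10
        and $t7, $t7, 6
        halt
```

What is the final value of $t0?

370

li $t7, 9 → $t7=9
li $t2, 37 → $t2=37
li $t0, 26 → $t0=26
li $t6, 19 → $t6=19
sll $t0, $t0, 4 → $t0=26<<4=416
add $t6, $t6, 19 → $t6=19+19=38
lw $t6, (56) → $t6=M[56]=46
neg $t7 → $t7=-(9)=-9
add $t0, $t6, 6 → $t0=46+6=52
sw $t6, (28) → M[28]=46
lw $t0, (52) → $t0=M[52]=4
mul $t0, $t2, 10 → $t0=37*10=370
and $t7, $t7, 6 → $t7=(-9)&6=6
halt.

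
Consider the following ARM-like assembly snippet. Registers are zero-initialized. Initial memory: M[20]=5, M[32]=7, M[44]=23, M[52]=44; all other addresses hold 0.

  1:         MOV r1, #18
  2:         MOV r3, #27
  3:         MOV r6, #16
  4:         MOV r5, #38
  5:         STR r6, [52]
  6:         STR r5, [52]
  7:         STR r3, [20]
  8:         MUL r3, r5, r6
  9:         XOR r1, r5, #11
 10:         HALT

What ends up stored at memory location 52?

38

after MOV r1, #18: r1=18
after MOV r3, #27: r3=27
after MOV r6, #16: r6=16
after MOV r5, #38: r5=38
STR r6, [52] → M[52]=16
STR r5, [52] → M[52]=38
STR r3, [20] → M[20]=27
after MUL r3, r5, r6: r3=38*16=608
after XOR r1, r5, #11: r1=38^11=45
halt.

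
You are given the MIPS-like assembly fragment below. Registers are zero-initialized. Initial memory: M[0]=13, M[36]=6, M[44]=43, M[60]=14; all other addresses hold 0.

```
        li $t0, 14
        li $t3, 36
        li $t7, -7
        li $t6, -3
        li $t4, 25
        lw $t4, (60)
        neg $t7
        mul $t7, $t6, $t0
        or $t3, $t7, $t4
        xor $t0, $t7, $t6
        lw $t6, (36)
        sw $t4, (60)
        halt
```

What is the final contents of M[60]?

$t0=14
$t3=36
$t7=-7
$t6=-3
$t4=25
$t4=M[60]=14
$t7=-(-7)=7
$t7=(-3)*14=-42
$t3=(-42)|14=-34
$t0=(-42)^(-3)=43
$t6=M[36]=6
sw $t4, (60) → M[60]=14
halt.

14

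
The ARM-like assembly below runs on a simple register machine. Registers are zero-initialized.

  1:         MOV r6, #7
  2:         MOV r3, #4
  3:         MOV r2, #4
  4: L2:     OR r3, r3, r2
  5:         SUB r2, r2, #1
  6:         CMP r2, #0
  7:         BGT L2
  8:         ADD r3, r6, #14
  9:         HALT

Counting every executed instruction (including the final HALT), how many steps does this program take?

21

MOV r6, #7 → r6=7
MOV r3, #4 → r3=4
MOV r2, #4 → r2=4
OR r3, r3, r2 → r3=4|4=4
SUB r2, r2, #1 → r2=4-1=3
CMP r2, #0  (cmp 3,0)
BGT L2: taken
OR r3, r3, r2 → r3=4|3=7
SUB r2, r2, #1 → r2=3-1=2
CMP r2, #0  (cmp 2,0)
BGT L2: taken
OR r3, r3, r2 → r3=7|2=7
SUB r2, r2, #1 → r2=2-1=1
CMP r2, #0  (cmp 1,0)
BGT L2: taken
OR r3, r3, r2 → r3=7|1=7
SUB r2, r2, #1 → r2=1-1=0
CMP r2, #0  (cmp 0,0)
BGT L2: not taken
ADD r3, r6, #14 → r3=7+14=21
halt.
Total executed instructions: 21.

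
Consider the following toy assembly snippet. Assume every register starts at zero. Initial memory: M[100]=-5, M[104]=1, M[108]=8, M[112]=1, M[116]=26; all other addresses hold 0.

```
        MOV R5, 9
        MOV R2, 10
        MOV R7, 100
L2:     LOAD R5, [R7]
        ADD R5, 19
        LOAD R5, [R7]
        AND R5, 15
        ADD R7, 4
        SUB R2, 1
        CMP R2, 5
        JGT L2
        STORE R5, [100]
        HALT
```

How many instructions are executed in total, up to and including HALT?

R5=9
R2=10
R7=100
R5=M[100]=-5
R5=(-5)+19=14
R5=M[100]=-5
R5=(-5)&15=11
R7=100+4=104
R2=10-1=9
CMP R2, 5  (cmp 9,5)
JGT L2: taken
R5=M[104]=1
R5=1+19=20
R5=M[104]=1
R5=1&15=1
R7=104+4=108
R2=9-1=8
CMP R2, 5  (cmp 8,5)
JGT L2: taken
R5=M[108]=8
R5=8+19=27
R5=M[108]=8
R5=8&15=8
R7=108+4=112
R2=8-1=7
CMP R2, 5  (cmp 7,5)
JGT L2: taken
R5=M[112]=1
R5=1+19=20
R5=M[112]=1
R5=1&15=1
R7=112+4=116
R2=7-1=6
CMP R2, 5  (cmp 6,5)
JGT L2: taken
R5=M[116]=26
R5=26+19=45
R5=M[116]=26
R5=26&15=10
R7=116+4=120
R2=6-1=5
CMP R2, 5  (cmp 5,5)
JGT L2: not taken
STORE R5, [100] → M[100]=10
halt.
Total executed instructions: 45.

45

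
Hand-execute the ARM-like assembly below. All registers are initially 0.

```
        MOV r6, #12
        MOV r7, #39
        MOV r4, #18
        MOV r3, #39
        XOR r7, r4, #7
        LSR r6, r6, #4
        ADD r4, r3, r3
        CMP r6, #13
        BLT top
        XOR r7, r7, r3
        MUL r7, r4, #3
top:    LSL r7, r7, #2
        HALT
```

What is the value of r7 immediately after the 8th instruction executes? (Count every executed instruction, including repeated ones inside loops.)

21

r6=12
r7=39
r4=18
r3=39
r7=18^7=21
r6=12>>4=0
r4=39+39=78
CMP r6, #13  (cmp 0,13)
After step 8: r7 = 21.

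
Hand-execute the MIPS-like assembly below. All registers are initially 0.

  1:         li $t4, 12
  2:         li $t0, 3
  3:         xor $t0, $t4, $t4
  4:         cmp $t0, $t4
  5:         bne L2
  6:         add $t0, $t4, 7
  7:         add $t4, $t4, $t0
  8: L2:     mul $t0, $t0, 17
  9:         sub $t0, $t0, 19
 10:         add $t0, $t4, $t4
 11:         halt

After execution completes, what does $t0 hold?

after li $t4, 12: $t4=12
after li $t0, 3: $t0=3
after xor $t0, $t4, $t4: $t0=12^12=0
cmp $t0, $t4  (cmp 0,12)
bne L2: taken
after mul $t0, $t0, 17: $t0=0*17=0
after sub $t0, $t0, 19: $t0=0-19=-19
after add $t0, $t4, $t4: $t0=12+12=24
halt.

24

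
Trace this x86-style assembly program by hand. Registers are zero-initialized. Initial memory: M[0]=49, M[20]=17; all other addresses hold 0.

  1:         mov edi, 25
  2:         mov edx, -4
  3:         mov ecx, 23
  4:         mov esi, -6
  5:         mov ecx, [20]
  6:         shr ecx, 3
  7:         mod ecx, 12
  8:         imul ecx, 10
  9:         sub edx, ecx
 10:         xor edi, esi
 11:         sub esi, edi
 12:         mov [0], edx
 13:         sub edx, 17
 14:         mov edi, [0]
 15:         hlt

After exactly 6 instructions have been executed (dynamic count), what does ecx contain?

mov edi, 25 → edi=25
mov edx, -4 → edx=-4
mov ecx, 23 → ecx=23
mov esi, -6 → esi=-6
mov ecx, [20] → ecx=M[20]=17
shr ecx, 3 → ecx=17>>3=2
After step 6: ecx = 2.

2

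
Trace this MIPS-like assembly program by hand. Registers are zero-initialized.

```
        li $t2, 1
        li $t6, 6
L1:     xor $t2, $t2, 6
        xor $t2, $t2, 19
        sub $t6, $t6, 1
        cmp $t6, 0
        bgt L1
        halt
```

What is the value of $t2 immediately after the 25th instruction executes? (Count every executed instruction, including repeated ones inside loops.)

20

after li $t2, 1: $t2=1
after li $t6, 6: $t6=6
after xor $t2, $t2, 6: $t2=1^6=7
after xor $t2, $t2, 19: $t2=7^19=20
after sub $t6, $t6, 1: $t6=6-1=5
cmp $t6, 0  (cmp 5,0)
bgt L1: taken
after xor $t2, $t2, 6: $t2=20^6=18
after xor $t2, $t2, 19: $t2=18^19=1
after sub $t6, $t6, 1: $t6=5-1=4
cmp $t6, 0  (cmp 4,0)
bgt L1: taken
after xor $t2, $t2, 6: $t2=1^6=7
after xor $t2, $t2, 19: $t2=7^19=20
after sub $t6, $t6, 1: $t6=4-1=3
cmp $t6, 0  (cmp 3,0)
bgt L1: taken
after xor $t2, $t2, 6: $t2=20^6=18
after xor $t2, $t2, 19: $t2=18^19=1
after sub $t6, $t6, 1: $t6=3-1=2
cmp $t6, 0  (cmp 2,0)
bgt L1: taken
after xor $t2, $t2, 6: $t2=1^6=7
after xor $t2, $t2, 19: $t2=7^19=20
after sub $t6, $t6, 1: $t6=2-1=1
After step 25: $t2 = 20.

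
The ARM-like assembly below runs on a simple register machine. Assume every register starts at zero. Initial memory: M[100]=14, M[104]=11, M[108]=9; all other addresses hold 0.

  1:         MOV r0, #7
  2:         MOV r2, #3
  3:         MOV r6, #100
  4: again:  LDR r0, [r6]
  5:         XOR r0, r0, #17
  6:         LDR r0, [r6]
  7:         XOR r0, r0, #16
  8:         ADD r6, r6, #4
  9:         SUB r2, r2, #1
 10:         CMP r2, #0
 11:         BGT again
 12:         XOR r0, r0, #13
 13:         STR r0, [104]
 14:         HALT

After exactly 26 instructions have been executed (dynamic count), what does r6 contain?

r0=7
r2=3
r6=100
r0=M[100]=14
r0=14^17=31
r0=M[100]=14
r0=14^16=30
r6=100+4=104
r2=3-1=2
CMP r2, #0  (cmp 2,0)
BGT again: taken
r0=M[104]=11
r0=11^17=26
r0=M[104]=11
r0=11^16=27
r6=104+4=108
r2=2-1=1
CMP r2, #0  (cmp 1,0)
BGT again: taken
r0=M[108]=9
r0=9^17=24
r0=M[108]=9
r0=9^16=25
r6=108+4=112
r2=1-1=0
CMP r2, #0  (cmp 0,0)
After step 26: r6 = 112.

112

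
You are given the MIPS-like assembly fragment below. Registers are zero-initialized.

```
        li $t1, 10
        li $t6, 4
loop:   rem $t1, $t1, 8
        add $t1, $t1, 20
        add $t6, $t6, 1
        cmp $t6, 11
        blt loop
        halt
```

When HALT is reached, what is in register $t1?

li $t1, 10 → $t1=10
li $t6, 4 → $t6=4
rem $t1, $t1, 8 → $t1=10%8=2
add $t1, $t1, 20 → $t1=2+20=22
add $t6, $t6, 1 → $t6=4+1=5
cmp $t6, 11  (cmp 5,11)
blt loop: taken
rem $t1, $t1, 8 → $t1=22%8=6
add $t1, $t1, 20 → $t1=6+20=26
add $t6, $t6, 1 → $t6=5+1=6
cmp $t6, 11  (cmp 6,11)
blt loop: taken
rem $t1, $t1, 8 → $t1=26%8=2
add $t1, $t1, 20 → $t1=2+20=22
add $t6, $t6, 1 → $t6=6+1=7
cmp $t6, 11  (cmp 7,11)
blt loop: taken
rem $t1, $t1, 8 → $t1=22%8=6
add $t1, $t1, 20 → $t1=6+20=26
add $t6, $t6, 1 → $t6=7+1=8
cmp $t6, 11  (cmp 8,11)
blt loop: taken
rem $t1, $t1, 8 → $t1=26%8=2
add $t1, $t1, 20 → $t1=2+20=22
add $t6, $t6, 1 → $t6=8+1=9
cmp $t6, 11  (cmp 9,11)
blt loop: taken
rem $t1, $t1, 8 → $t1=22%8=6
add $t1, $t1, 20 → $t1=6+20=26
add $t6, $t6, 1 → $t6=9+1=10
cmp $t6, 11  (cmp 10,11)
blt loop: taken
rem $t1, $t1, 8 → $t1=26%8=2
add $t1, $t1, 20 → $t1=2+20=22
add $t6, $t6, 1 → $t6=10+1=11
cmp $t6, 11  (cmp 11,11)
blt loop: not taken
halt.

22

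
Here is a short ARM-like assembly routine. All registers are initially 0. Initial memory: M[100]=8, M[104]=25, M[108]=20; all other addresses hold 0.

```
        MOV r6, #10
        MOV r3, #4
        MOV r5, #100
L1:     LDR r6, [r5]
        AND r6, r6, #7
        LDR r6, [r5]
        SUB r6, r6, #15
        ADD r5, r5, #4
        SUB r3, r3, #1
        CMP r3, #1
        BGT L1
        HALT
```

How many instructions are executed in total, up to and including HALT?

r6=10
r3=4
r5=100
r6=M[100]=8
r6=8&7=0
r6=M[100]=8
r6=8-15=-7
r5=100+4=104
r3=4-1=3
CMP r3, #1  (cmp 3,1)
BGT L1: taken
r6=M[104]=25
r6=25&7=1
r6=M[104]=25
r6=25-15=10
r5=104+4=108
r3=3-1=2
CMP r3, #1  (cmp 2,1)
BGT L1: taken
r6=M[108]=20
r6=20&7=4
r6=M[108]=20
r6=20-15=5
r5=108+4=112
r3=2-1=1
CMP r3, #1  (cmp 1,1)
BGT L1: not taken
halt.
Total executed instructions: 28.

28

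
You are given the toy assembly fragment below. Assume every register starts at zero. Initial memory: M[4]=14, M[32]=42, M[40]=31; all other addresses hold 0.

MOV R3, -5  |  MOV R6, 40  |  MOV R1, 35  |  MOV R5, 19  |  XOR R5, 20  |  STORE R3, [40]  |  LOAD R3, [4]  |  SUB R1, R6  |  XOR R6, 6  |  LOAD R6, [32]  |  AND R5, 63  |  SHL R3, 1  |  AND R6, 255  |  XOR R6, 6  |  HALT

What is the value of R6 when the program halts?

MOV R3, -5 → R3=-5
MOV R6, 40 → R6=40
MOV R1, 35 → R1=35
MOV R5, 19 → R5=19
XOR R5, 20 → R5=19^20=7
STORE R3, [40] → M[40]=-5
LOAD R3, [4] → R3=M[4]=14
SUB R1, R6 → R1=35-40=-5
XOR R6, 6 → R6=40^6=46
LOAD R6, [32] → R6=M[32]=42
AND R5, 63 → R5=7&63=7
SHL R3, 1 → R3=14<<1=28
AND R6, 255 → R6=42&255=42
XOR R6, 6 → R6=42^6=44
halt.

44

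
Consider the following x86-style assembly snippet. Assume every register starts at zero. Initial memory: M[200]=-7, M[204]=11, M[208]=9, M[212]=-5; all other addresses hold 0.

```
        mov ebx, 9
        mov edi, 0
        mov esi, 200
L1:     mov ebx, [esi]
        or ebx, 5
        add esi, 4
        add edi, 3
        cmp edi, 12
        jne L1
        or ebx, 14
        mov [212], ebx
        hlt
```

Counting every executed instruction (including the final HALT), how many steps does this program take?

30

mov ebx, 9 → ebx=9
mov edi, 0 → edi=0
mov esi, 200 → esi=200
mov ebx, [esi] → ebx=M[200]=-7
or ebx, 5 → ebx=(-7)|5=-3
add esi, 4 → esi=200+4=204
add edi, 3 → edi=0+3=3
cmp edi, 12  (cmp 3,12)
jne L1: taken
mov ebx, [esi] → ebx=M[204]=11
or ebx, 5 → ebx=11|5=15
add esi, 4 → esi=204+4=208
add edi, 3 → edi=3+3=6
cmp edi, 12  (cmp 6,12)
jne L1: taken
mov ebx, [esi] → ebx=M[208]=9
or ebx, 5 → ebx=9|5=13
add esi, 4 → esi=208+4=212
add edi, 3 → edi=6+3=9
cmp edi, 12  (cmp 9,12)
jne L1: taken
mov ebx, [esi] → ebx=M[212]=-5
or ebx, 5 → ebx=(-5)|5=-1
add esi, 4 → esi=212+4=216
add edi, 3 → edi=9+3=12
cmp edi, 12  (cmp 12,12)
jne L1: not taken
or ebx, 14 → ebx=(-1)|14=-1
mov [212], ebx → M[212]=-1
halt.
Total executed instructions: 30.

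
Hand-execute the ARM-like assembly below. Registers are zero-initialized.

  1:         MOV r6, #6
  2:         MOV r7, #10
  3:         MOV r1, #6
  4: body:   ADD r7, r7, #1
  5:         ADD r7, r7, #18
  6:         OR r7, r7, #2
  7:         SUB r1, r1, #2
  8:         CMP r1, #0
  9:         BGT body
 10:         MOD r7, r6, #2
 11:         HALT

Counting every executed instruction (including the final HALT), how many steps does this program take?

MOV r6, #6 → r6=6
MOV r7, #10 → r7=10
MOV r1, #6 → r1=6
ADD r7, r7, #1 → r7=10+1=11
ADD r7, r7, #18 → r7=11+18=29
OR r7, r7, #2 → r7=29|2=31
SUB r1, r1, #2 → r1=6-2=4
CMP r1, #0  (cmp 4,0)
BGT body: taken
ADD r7, r7, #1 → r7=31+1=32
ADD r7, r7, #18 → r7=32+18=50
OR r7, r7, #2 → r7=50|2=50
SUB r1, r1, #2 → r1=4-2=2
CMP r1, #0  (cmp 2,0)
BGT body: taken
ADD r7, r7, #1 → r7=50+1=51
ADD r7, r7, #18 → r7=51+18=69
OR r7, r7, #2 → r7=69|2=71
SUB r1, r1, #2 → r1=2-2=0
CMP r1, #0  (cmp 0,0)
BGT body: not taken
MOD r7, r6, #2 → r7=6%2=0
halt.
Total executed instructions: 23.

23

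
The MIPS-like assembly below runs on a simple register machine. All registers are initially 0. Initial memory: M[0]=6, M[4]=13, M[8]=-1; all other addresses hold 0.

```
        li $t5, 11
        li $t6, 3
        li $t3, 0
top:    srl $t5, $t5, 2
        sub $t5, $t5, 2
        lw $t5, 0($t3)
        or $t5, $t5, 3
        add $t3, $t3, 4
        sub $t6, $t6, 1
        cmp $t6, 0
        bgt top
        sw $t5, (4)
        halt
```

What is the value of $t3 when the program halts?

after li $t5, 11: $t5=11
after li $t6, 3: $t6=3
after li $t3, 0: $t3=0
after srl $t5, $t5, 2: $t5=11>>2=2
after sub $t5, $t5, 2: $t5=2-2=0
after lw $t5, 0($t3): $t5=M[0]=6
after or $t5, $t5, 3: $t5=6|3=7
after add $t3, $t3, 4: $t3=0+4=4
after sub $t6, $t6, 1: $t6=3-1=2
cmp $t6, 0  (cmp 2,0)
bgt top: taken
after srl $t5, $t5, 2: $t5=7>>2=1
after sub $t5, $t5, 2: $t5=1-2=-1
after lw $t5, 0($t3): $t5=M[4]=13
after or $t5, $t5, 3: $t5=13|3=15
after add $t3, $t3, 4: $t3=4+4=8
after sub $t6, $t6, 1: $t6=2-1=1
cmp $t6, 0  (cmp 1,0)
bgt top: taken
after srl $t5, $t5, 2: $t5=15>>2=3
after sub $t5, $t5, 2: $t5=3-2=1
after lw $t5, 0($t3): $t5=M[8]=-1
after or $t5, $t5, 3: $t5=(-1)|3=-1
after add $t3, $t3, 4: $t3=8+4=12
after sub $t6, $t6, 1: $t6=1-1=0
cmp $t6, 0  (cmp 0,0)
bgt top: not taken
sw $t5, (4) → M[4]=-1
halt.

12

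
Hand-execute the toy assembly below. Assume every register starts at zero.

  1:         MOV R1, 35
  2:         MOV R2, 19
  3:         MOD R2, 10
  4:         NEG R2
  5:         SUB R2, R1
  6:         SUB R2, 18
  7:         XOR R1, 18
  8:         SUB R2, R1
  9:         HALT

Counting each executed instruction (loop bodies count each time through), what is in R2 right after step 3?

9

R1=35
R2=19
R2=19%10=9
After step 3: R2 = 9.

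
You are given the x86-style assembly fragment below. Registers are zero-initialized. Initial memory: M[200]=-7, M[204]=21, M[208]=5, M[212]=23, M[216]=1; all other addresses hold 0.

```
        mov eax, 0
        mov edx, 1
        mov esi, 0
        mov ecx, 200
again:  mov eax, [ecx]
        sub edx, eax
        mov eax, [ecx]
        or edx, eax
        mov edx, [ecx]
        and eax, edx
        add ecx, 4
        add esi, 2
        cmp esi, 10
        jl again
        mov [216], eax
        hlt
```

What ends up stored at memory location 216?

mov eax, 0 → eax=0
mov edx, 1 → edx=1
mov esi, 0 → esi=0
mov ecx, 200 → ecx=200
mov eax, [ecx] → eax=M[200]=-7
sub edx, eax → edx=1-(-7)=8
mov eax, [ecx] → eax=M[200]=-7
or edx, eax → edx=8|(-7)=-7
mov edx, [ecx] → edx=M[200]=-7
and eax, edx → eax=(-7)&(-7)=-7
add ecx, 4 → ecx=200+4=204
add esi, 2 → esi=0+2=2
cmp esi, 10  (cmp 2,10)
jl again: taken
mov eax, [ecx] → eax=M[204]=21
sub edx, eax → edx=(-7)-21=-28
mov eax, [ecx] → eax=M[204]=21
or edx, eax → edx=(-28)|21=-11
mov edx, [ecx] → edx=M[204]=21
and eax, edx → eax=21&21=21
add ecx, 4 → ecx=204+4=208
add esi, 2 → esi=2+2=4
cmp esi, 10  (cmp 4,10)
jl again: taken
mov eax, [ecx] → eax=M[208]=5
sub edx, eax → edx=21-5=16
mov eax, [ecx] → eax=M[208]=5
or edx, eax → edx=16|5=21
mov edx, [ecx] → edx=M[208]=5
and eax, edx → eax=5&5=5
add ecx, 4 → ecx=208+4=212
add esi, 2 → esi=4+2=6
cmp esi, 10  (cmp 6,10)
jl again: taken
mov eax, [ecx] → eax=M[212]=23
sub edx, eax → edx=5-23=-18
mov eax, [ecx] → eax=M[212]=23
or edx, eax → edx=(-18)|23=-1
mov edx, [ecx] → edx=M[212]=23
and eax, edx → eax=23&23=23
add ecx, 4 → ecx=212+4=216
add esi, 2 → esi=6+2=8
cmp esi, 10  (cmp 8,10)
jl again: taken
mov eax, [ecx] → eax=M[216]=1
sub edx, eax → edx=23-1=22
mov eax, [ecx] → eax=M[216]=1
or edx, eax → edx=22|1=23
mov edx, [ecx] → edx=M[216]=1
and eax, edx → eax=1&1=1
add ecx, 4 → ecx=216+4=220
add esi, 2 → esi=8+2=10
cmp esi, 10  (cmp 10,10)
jl again: not taken
mov [216], eax → M[216]=1
halt.

1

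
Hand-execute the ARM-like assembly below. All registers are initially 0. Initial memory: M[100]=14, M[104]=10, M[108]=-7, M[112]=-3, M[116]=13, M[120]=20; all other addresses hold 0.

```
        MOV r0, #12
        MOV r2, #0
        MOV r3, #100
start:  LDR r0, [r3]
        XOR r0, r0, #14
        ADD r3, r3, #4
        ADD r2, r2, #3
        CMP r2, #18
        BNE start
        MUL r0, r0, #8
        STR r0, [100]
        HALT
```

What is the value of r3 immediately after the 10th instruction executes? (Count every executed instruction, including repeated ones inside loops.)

after MOV r0, #12: r0=12
after MOV r2, #0: r2=0
after MOV r3, #100: r3=100
after LDR r0, [r3]: r0=M[100]=14
after XOR r0, r0, #14: r0=14^14=0
after ADD r3, r3, #4: r3=100+4=104
after ADD r2, r2, #3: r2=0+3=3
CMP r2, #18  (cmp 3,18)
BNE start: taken
after LDR r0, [r3]: r0=M[104]=10
After step 10: r3 = 104.

104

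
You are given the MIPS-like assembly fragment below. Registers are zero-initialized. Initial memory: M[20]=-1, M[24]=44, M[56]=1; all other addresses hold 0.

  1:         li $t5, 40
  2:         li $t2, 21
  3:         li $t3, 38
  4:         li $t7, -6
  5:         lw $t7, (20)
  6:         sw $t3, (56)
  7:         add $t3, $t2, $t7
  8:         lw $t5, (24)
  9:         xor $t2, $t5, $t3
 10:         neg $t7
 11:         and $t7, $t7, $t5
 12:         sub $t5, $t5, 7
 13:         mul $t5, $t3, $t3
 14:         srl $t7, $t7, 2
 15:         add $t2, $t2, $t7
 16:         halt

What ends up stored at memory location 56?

38

$t5=40
$t2=21
$t3=38
$t7=-6
$t7=M[20]=-1
sw $t3, (56) → M[56]=38
$t3=21+(-1)=20
$t5=M[24]=44
$t2=44^20=56
$t7=-(-1)=1
$t7=1&44=0
$t5=44-7=37
$t5=20*20=400
$t7=0>>2=0
$t2=56+0=56
halt.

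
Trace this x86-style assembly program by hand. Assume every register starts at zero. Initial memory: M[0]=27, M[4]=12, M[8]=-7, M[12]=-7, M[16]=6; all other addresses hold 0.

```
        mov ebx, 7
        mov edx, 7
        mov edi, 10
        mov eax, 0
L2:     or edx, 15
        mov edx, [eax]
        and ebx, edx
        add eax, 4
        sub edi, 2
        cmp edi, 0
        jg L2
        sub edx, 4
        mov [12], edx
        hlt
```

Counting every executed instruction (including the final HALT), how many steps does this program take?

42

mov ebx, 7 → ebx=7
mov edx, 7 → edx=7
mov edi, 10 → edi=10
mov eax, 0 → eax=0
or edx, 15 → edx=7|15=15
mov edx, [eax] → edx=M[0]=27
and ebx, edx → ebx=7&27=3
add eax, 4 → eax=0+4=4
sub edi, 2 → edi=10-2=8
cmp edi, 0  (cmp 8,0)
jg L2: taken
or edx, 15 → edx=27|15=31
mov edx, [eax] → edx=M[4]=12
and ebx, edx → ebx=3&12=0
add eax, 4 → eax=4+4=8
sub edi, 2 → edi=8-2=6
cmp edi, 0  (cmp 6,0)
jg L2: taken
or edx, 15 → edx=12|15=15
mov edx, [eax] → edx=M[8]=-7
and ebx, edx → ebx=0&(-7)=0
add eax, 4 → eax=8+4=12
sub edi, 2 → edi=6-2=4
cmp edi, 0  (cmp 4,0)
jg L2: taken
or edx, 15 → edx=(-7)|15=-1
mov edx, [eax] → edx=M[12]=-7
and ebx, edx → ebx=0&(-7)=0
add eax, 4 → eax=12+4=16
sub edi, 2 → edi=4-2=2
cmp edi, 0  (cmp 2,0)
jg L2: taken
or edx, 15 → edx=(-7)|15=-1
mov edx, [eax] → edx=M[16]=6
and ebx, edx → ebx=0&6=0
add eax, 4 → eax=16+4=20
sub edi, 2 → edi=2-2=0
cmp edi, 0  (cmp 0,0)
jg L2: not taken
sub edx, 4 → edx=6-4=2
mov [12], edx → M[12]=2
halt.
Total executed instructions: 42.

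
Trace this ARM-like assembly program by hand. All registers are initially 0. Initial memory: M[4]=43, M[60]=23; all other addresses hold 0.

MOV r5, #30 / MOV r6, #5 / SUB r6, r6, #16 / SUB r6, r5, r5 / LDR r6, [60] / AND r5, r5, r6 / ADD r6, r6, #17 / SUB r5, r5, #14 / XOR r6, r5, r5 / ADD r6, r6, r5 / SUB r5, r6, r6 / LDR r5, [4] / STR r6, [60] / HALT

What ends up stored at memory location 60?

after MOV r5, #30: r5=30
after MOV r6, #5: r6=5
after SUB r6, r6, #16: r6=5-16=-11
after SUB r6, r5, r5: r6=30-30=0
after LDR r6, [60]: r6=M[60]=23
after AND r5, r5, r6: r5=30&23=22
after ADD r6, r6, #17: r6=23+17=40
after SUB r5, r5, #14: r5=22-14=8
after XOR r6, r5, r5: r6=8^8=0
after ADD r6, r6, r5: r6=0+8=8
after SUB r5, r6, r6: r5=8-8=0
after LDR r5, [4]: r5=M[4]=43
STR r6, [60] → M[60]=8
halt.

8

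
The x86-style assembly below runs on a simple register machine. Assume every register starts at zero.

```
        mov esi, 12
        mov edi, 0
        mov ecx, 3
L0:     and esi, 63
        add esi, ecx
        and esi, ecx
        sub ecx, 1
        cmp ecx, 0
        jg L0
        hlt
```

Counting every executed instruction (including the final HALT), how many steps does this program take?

22

esi=12
edi=0
ecx=3
esi=12&63=12
esi=12+3=15
esi=15&3=3
ecx=3-1=2
cmp ecx, 0  (cmp 2,0)
jg L0: taken
esi=3&63=3
esi=3+2=5
esi=5&2=0
ecx=2-1=1
cmp ecx, 0  (cmp 1,0)
jg L0: taken
esi=0&63=0
esi=0+1=1
esi=1&1=1
ecx=1-1=0
cmp ecx, 0  (cmp 0,0)
jg L0: not taken
halt.
Total executed instructions: 22.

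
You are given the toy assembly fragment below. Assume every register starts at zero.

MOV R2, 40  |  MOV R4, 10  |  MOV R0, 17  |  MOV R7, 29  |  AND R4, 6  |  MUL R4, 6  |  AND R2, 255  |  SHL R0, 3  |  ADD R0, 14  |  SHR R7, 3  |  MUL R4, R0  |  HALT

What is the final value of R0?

150

R2=40
R4=10
R0=17
R7=29
R4=10&6=2
R4=2*6=12
R2=40&255=40
R0=17<<3=136
R0=136+14=150
R7=29>>3=3
R4=12*150=1800
halt.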